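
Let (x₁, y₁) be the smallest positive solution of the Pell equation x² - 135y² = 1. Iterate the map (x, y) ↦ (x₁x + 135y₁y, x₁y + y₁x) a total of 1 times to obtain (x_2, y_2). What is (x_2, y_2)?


Step 1: Find the fundamental solution (x₁, y₁) of x² - 135y² = 1.
  Expand √135 as a continued fraction. a₀ = ⌊√135⌋ = 11; iterate m_{k+1} = d_k·a_k − m_k, d_{k+1} = (135 − m_{k+1}²)/d_k, a_{k+1} = ⌊(a₀ + m_{k+1})/d_{k+1}⌋ (starting m₀ = 0, d₀ = 1), with convergents p_k = a_k·p_{k-1} + p_{k-2}, q_k = a_k·q_{k-1} + q_{k-2} (p₋₁ = 1, q₋₁ = 0):
  k = 0: a₀ = 11; p₀/q₀ = 11/1; p₀² − 135·q₀² = 121 − 135 = -14.
  k = 1: m = 11, d = 14, a = ⌊(11 + 11)/14⌋ = 1; p/q = (1·11 + 1)/(1·1 + 0) = 12/1; p² − 135·q² = 144 − 135 = 9.
  k = 2: m = 3, d = 9, a = ⌊(11 + 3)/9⌋ = 1; p/q = (1·12 + 11)/(1·1 + 1) = 23/2; p² − 135·q² = 529 − 540 = -11.
  k = 3: m = 6, d = 11, a = ⌊(11 + 6)/11⌋ = 1; p/q = (1·23 + 12)/(1·2 + 1) = 35/3; p² − 135·q² = 1225 − 1215 = 10.
  k = 4: m = 5, d = 10, a = ⌊(11 + 5)/10⌋ = 1; p/q = (1·35 + 23)/(1·3 + 2) = 58/5; p² − 135·q² = 3364 − 3375 = -11.
  k = 5: m = 5, d = 11, a = ⌊(11 + 5)/11⌋ = 1; p/q = (1·58 + 35)/(1·5 + 3) = 93/8; p² − 135·q² = 8649 − 8640 = 9.
  k = 6: m = 6, d = 9, a = ⌊(11 + 6)/9⌋ = 1; p/q = (1·93 + 58)/(1·8 + 5) = 151/13; p² − 135·q² = 22801 − 22815 = -14.
  k = 7: m = 3, d = 14, a = ⌊(11 + 3)/14⌋ = 1; p/q = (1·151 + 93)/(1·13 + 8) = 244/21; p² − 135·q² = 59536 − 59535 = 1.
  The first convergent with p² − 135·q² = 1 gives the fundamental solution (x₁, y₁) = (244, 21).
Step 2: Apply the recurrence (x_{n+1}, y_{n+1}) = (x₁x_n + 135y₁y_n, x₁y_n + y₁x_n) repeatedly.
  From (x_1, y_1) = (244, 21): x_2 = 244·244 + 135·21·21 = 119071; y_2 = 244·21 + 21·244 = 10248.
Step 3: Verify x_2² - 135·y_2² = 14177903041 - 14177903040 = 1 (should be 1). ✓

(x_1, y_1) = (244, 21); (x_2, y_2) = (119071, 10248).


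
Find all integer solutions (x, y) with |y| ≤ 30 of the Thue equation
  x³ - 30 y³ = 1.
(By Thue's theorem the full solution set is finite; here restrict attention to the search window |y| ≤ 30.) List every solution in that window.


The equation is x³ - 30y³ = 1. For fixed y, x³ = 30·y³ + 1, so a solution requires the RHS to be a perfect cube.
Strategy: iterate y from -30 to 30, compute RHS = 30·y³ + 1, and check whether it is a (positive or negative) perfect cube.
Check small values of y:
  y = 0: RHS = 1 = (1)³ ⇒ x = 1 works.
  y = 1: RHS = 31 is not a perfect cube.
  y = -1: RHS = -29 is not a perfect cube.
  y = 2: RHS = 241 is not a perfect cube.
  y = -2: RHS = -239 is not a perfect cube.
  y = 3: RHS = 811 is not a perfect cube.
  y = -3: RHS = -809 is not a perfect cube.
Continuing the search up to |y| = 30 finds no further solutions beyond those listed.
Collected solutions: (1, 0).

Solutions (with |y| ≤ 30): (1, 0).


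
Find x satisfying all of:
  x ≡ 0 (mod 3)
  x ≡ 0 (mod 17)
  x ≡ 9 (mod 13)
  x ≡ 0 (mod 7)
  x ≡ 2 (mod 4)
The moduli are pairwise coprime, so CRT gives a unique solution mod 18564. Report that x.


Product of moduli M = 3 · 17 · 13 · 7 · 4 = 18564.
Merge one congruence at a time:
  Start: x ≡ 0 (mod 3).
  Combine with x ≡ 0 (mod 17); new modulus lcm = 51.
    Write x = 0 + 3·t and substitute into x ≡ 0 (mod 17): 3·t ≡ 0 − 0 = 0 (mod 17).
    The inverse of 3 mod 17 is 6 (since 3·6 = 18 = 1·17 + 1), so t ≡ 6·0 = 0 ≡ 0 (mod 17).
    Then x = 0 + 3·0 = 0, valid modulo lcm(3, 17) = 51: x ≡ 0 (mod 51).
  Combine with x ≡ 9 (mod 13); new modulus lcm = 663.
    Write x = 0 + 51·t and substitute into x ≡ 9 (mod 13): 51·t ≡ 9 − 0 = 9 (mod 13).
    Reduce coefficients mod 13: 12·t ≡ 9 (mod 13).
    The inverse of 12 mod 13 is 12 (since 12·12 = 144 = 11·13 + 1), so t ≡ 12·9 = 108 ≡ 4 (mod 13).
    Then x = 0 + 51·4 = 204, valid modulo lcm(51, 13) = 663: x ≡ 204 (mod 663).
  Combine with x ≡ 0 (mod 7); new modulus lcm = 4641.
    Write x = 204 + 663·t and substitute into x ≡ 0 (mod 7): 663·t ≡ 0 − 204 = -204 (mod 7).
    Reduce coefficients mod 7: 5·t ≡ 6 (mod 7).
    The inverse of 5 mod 7 is 3 (since 5·3 = 15 = 2·7 + 1), so t ≡ 3·6 = 18 ≡ 4 (mod 7).
    Then x = 204 + 663·4 = 2856, valid modulo lcm(663, 7) = 4641: x ≡ 2856 (mod 4641).
  Combine with x ≡ 2 (mod 4); new modulus lcm = 18564.
    Write x = 2856 + 4641·t and substitute into x ≡ 2 (mod 4): 4641·t ≡ 2 − 2856 = -2854 (mod 4).
    Reduce coefficients mod 4: 1·t ≡ 2 (mod 4).
    So t ≡ 2 (mod 4).
    Then x = 2856 + 4641·2 = 12138, valid modulo lcm(4641, 4) = 18564: x ≡ 12138 (mod 18564).
Verify against each original: 12138 mod 3 = 0, 12138 mod 17 = 0, 12138 mod 13 = 9, 12138 mod 7 = 0, 12138 mod 4 = 2.

x ≡ 12138 (mod 18564).


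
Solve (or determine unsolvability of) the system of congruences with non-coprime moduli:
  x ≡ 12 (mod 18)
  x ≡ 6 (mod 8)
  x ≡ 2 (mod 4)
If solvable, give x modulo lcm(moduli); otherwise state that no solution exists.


Moduli 18, 8, 4 are not pairwise coprime, so CRT works modulo lcm(m_i) when all pairwise compatibility conditions hold.
Pairwise compatibility: gcd(m_i, m_j) must divide a_i - a_j for every pair.
Merge one congruence at a time:
  Start: x ≡ 12 (mod 18).
  Combine with x ≡ 6 (mod 8): gcd(18, 8) = 2; 6 - 12 = -6, which IS divisible by 2, so compatible.
    Write x = 12 + 18·t and substitute into x ≡ 6 (mod 8): 18·t ≡ 6 − 12 = -6 (mod 8).
    Divide the congruence (and modulus) by g = 2: 9·t ≡ -3 (mod 4).
    Reduce coefficients mod 4: 1·t ≡ 1 (mod 4).
    So t ≡ 1 (mod 4).
    Then x = 12 + 18·1 = 30, valid modulo lcm(18, 8) = 72: x ≡ 30 (mod 72).
  Combine with x ≡ 2 (mod 4): gcd(72, 4) = 4; 2 - 30 = -28, which IS divisible by 4, so compatible.
    Write x = 30 + 72·t and substitute into x ≡ 2 (mod 4): 72·t ≡ 2 − 30 = -28 (mod 4).
    Divide the congruence (and modulus) by g = 4: 18·t ≡ -7 (mod 1).
    Modulo 1 every t works; take t = 0.
    Then x = 30 + 72·0 = 30, valid modulo lcm(72, 4) = 72: x ≡ 30 (mod 72).
Verify: 30 mod 18 = 12, 30 mod 8 = 6, 30 mod 4 = 2.

x ≡ 30 (mod 72).


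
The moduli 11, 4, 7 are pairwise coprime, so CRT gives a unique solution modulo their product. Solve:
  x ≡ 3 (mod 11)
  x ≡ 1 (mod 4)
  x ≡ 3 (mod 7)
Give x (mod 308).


Moduli 11, 4, 7 are pairwise coprime; by CRT there is a unique solution modulo M = 11 · 4 · 7 = 308.
Solve pairwise, accumulating the modulus:
  Start with x ≡ 3 (mod 11).
  Combine with x ≡ 1 (mod 4): since gcd(11, 4) = 1, we get a unique residue mod 44.
    Write x = 3 + 11·t and substitute into x ≡ 1 (mod 4): 11·t ≡ 1 − 3 = -2 (mod 4).
    Reduce coefficients mod 4: 3·t ≡ 2 (mod 4).
    The inverse of 3 mod 4 is 3 (since 3·3 = 9 = 2·4 + 1), so t ≡ 3·2 = 6 ≡ 2 (mod 4).
    Then x = 3 + 11·2 = 25, valid modulo lcm(11, 4) = 44: x ≡ 25 (mod 44).
  Combine with x ≡ 3 (mod 7): since gcd(44, 7) = 1, we get a unique residue mod 308.
    Write x = 25 + 44·t and substitute into x ≡ 3 (mod 7): 44·t ≡ 3 − 25 = -22 (mod 7).
    Reduce coefficients mod 7: 2·t ≡ 6 (mod 7).
    The inverse of 2 mod 7 is 4 (since 2·4 = 8 = 1·7 + 1), so t ≡ 4·6 = 24 ≡ 3 (mod 7).
    Then x = 25 + 44·3 = 157, valid modulo lcm(44, 7) = 308: x ≡ 157 (mod 308).
Verify: 157 mod 11 = 3 ✓, 157 mod 4 = 1 ✓, 157 mod 7 = 3 ✓.

x ≡ 157 (mod 308).


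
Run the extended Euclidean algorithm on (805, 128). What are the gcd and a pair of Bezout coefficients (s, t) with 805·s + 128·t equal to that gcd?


Euclidean algorithm on (805, 128) — divide until remainder is 0:
  805 = 6 · 128 + 37
  128 = 3 · 37 + 17
  37 = 2 · 17 + 3
  17 = 5 · 3 + 2
  3 = 1 · 2 + 1
  2 = 2 · 1 + 0
gcd(805, 128) = 1.
Track Bezout coefficients alongside the remainders: start with r₀ = 805 = a·1 + b·0 (s = 1, t = 0) and r₁ = 128 = a·0 + b·1 (s = 0, t = 1); each new remainder r_{k+1} = r_{k-1} − q_k·r_k inherits s_{k+1} = s_{k-1} − q_k·s_k, t_{k+1} = t_{k-1} − q_k·t_k, so r_k = a·s_k + b·t_k at every step:
  q = 6: r = 37, s = 1 − 6·0 = 1, t = 0 − 6·1 = -6  (check: 805·1 + 128·(-6) = 37)
  q = 3: r = 17, s = 0 − 3·1 = -3, t = 1 − 3·(-6) = 19  (check: 805·(-3) + 128·19 = 17)
  q = 2: r = 3, s = 1 − 2·(-3) = 7, t = -6 − 2·19 = -44  (check: 805·7 + 128·(-44) = 3)
  q = 5: r = 2, s = -3 − 5·7 = -38, t = 19 − 5·(-44) = 239  (check: 805·(-38) + 128·239 = 2)
  q = 1: r = 1, s = 7 − 1·(-38) = 45, t = -44 − 1·239 = -283  (check: 805·45 + 128·(-283) = 1)
The row with r = 1 (the gcd) gives the Bezout coefficients s = 45, t = -283.
Result: 805 · (45) + 128 · (-283) = 1.

gcd(805, 128) = 1; s = 45, t = -283 (check: 805·45 + 128·(-283) = 1).


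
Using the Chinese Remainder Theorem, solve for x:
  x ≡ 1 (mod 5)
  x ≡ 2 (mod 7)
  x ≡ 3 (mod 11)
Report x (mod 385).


Moduli 5, 7, 11 are pairwise coprime; by CRT there is a unique solution modulo M = 5 · 7 · 11 = 385.
Solve pairwise, accumulating the modulus:
  Start with x ≡ 1 (mod 5).
  Combine with x ≡ 2 (mod 7): since gcd(5, 7) = 1, we get a unique residue mod 35.
    Write x = 1 + 5·t and substitute into x ≡ 2 (mod 7): 5·t ≡ 2 − 1 = 1 (mod 7).
    The inverse of 5 mod 7 is 3 (since 5·3 = 15 = 2·7 + 1), so t ≡ 3·1 = 3 ≡ 3 (mod 7).
    Then x = 1 + 5·3 = 16, valid modulo lcm(5, 7) = 35: x ≡ 16 (mod 35).
  Combine with x ≡ 3 (mod 11): since gcd(35, 11) = 1, we get a unique residue mod 385.
    Write x = 16 + 35·t and substitute into x ≡ 3 (mod 11): 35·t ≡ 3 − 16 = -13 (mod 11).
    Reduce coefficients mod 11: 2·t ≡ 9 (mod 11).
    The inverse of 2 mod 11 is 6 (since 2·6 = 12 = 1·11 + 1), so t ≡ 6·9 = 54 ≡ 10 (mod 11).
    Then x = 16 + 35·10 = 366, valid modulo lcm(35, 11) = 385: x ≡ 366 (mod 385).
Verify: 366 mod 5 = 1 ✓, 366 mod 7 = 2 ✓, 366 mod 11 = 3 ✓.

x ≡ 366 (mod 385).


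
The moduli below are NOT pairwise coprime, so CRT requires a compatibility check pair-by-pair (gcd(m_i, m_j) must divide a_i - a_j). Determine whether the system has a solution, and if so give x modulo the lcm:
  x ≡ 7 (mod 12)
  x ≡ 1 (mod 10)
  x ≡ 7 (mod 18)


Moduli 12, 10, 18 are not pairwise coprime, so CRT works modulo lcm(m_i) when all pairwise compatibility conditions hold.
Pairwise compatibility: gcd(m_i, m_j) must divide a_i - a_j for every pair.
Merge one congruence at a time:
  Start: x ≡ 7 (mod 12).
  Combine with x ≡ 1 (mod 10): gcd(12, 10) = 2; 1 - 7 = -6, which IS divisible by 2, so compatible.
    Write x = 7 + 12·t and substitute into x ≡ 1 (mod 10): 12·t ≡ 1 − 7 = -6 (mod 10).
    Divide the congruence (and modulus) by g = 2: 6·t ≡ -3 (mod 5).
    Reduce coefficients mod 5: 1·t ≡ 2 (mod 5).
    So t ≡ 2 (mod 5).
    Then x = 7 + 12·2 = 31, valid modulo lcm(12, 10) = 60: x ≡ 31 (mod 60).
  Combine with x ≡ 7 (mod 18): gcd(60, 18) = 6; 7 - 31 = -24, which IS divisible by 6, so compatible.
    Write x = 31 + 60·t and substitute into x ≡ 7 (mod 18): 60·t ≡ 7 − 31 = -24 (mod 18).
    Divide the congruence (and modulus) by g = 6: 10·t ≡ -4 (mod 3).
    Reduce coefficients mod 3: 1·t ≡ 2 (mod 3).
    So t ≡ 2 (mod 3).
    Then x = 31 + 60·2 = 151, valid modulo lcm(60, 18) = 180: x ≡ 151 (mod 180).
Verify: 151 mod 12 = 7, 151 mod 10 = 1, 151 mod 18 = 7.

x ≡ 151 (mod 180).


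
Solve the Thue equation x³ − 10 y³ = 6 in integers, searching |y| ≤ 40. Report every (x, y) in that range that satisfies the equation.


The equation is x³ - 10y³ = 6. For fixed y, x³ = 10·y³ + 6, so a solution requires the RHS to be a perfect cube.
Strategy: iterate y from -40 to 40, compute RHS = 10·y³ + 6, and check whether it is a (positive or negative) perfect cube.
Check small values of y:
  y = 0: RHS = 6 is not a perfect cube.
  y = 1: RHS = 16 is not a perfect cube.
  y = -1: RHS = -4 is not a perfect cube.
  y = 2: RHS = 86 is not a perfect cube.
  y = -2: RHS = -74 is not a perfect cube.
  y = 3: RHS = 276 is not a perfect cube.
  y = -3: RHS = -264 is not a perfect cube.
Continuing the search up to |y| = 40 finds no solutions either.
No (x, y) in the scanned range satisfies the equation.

No integer solutions with |y| ≤ 40.


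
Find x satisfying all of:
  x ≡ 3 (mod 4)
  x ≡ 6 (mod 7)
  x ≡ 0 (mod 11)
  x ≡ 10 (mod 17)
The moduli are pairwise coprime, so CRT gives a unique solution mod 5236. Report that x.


Product of moduli M = 4 · 7 · 11 · 17 = 5236.
Merge one congruence at a time:
  Start: x ≡ 3 (mod 4).
  Combine with x ≡ 6 (mod 7); new modulus lcm = 28.
    Write x = 3 + 4·t and substitute into x ≡ 6 (mod 7): 4·t ≡ 6 − 3 = 3 (mod 7).
    The inverse of 4 mod 7 is 2 (since 4·2 = 8 = 1·7 + 1), so t ≡ 2·3 = 6 ≡ 6 (mod 7).
    Then x = 3 + 4·6 = 27, valid modulo lcm(4, 7) = 28: x ≡ 27 (mod 28).
  Combine with x ≡ 0 (mod 11); new modulus lcm = 308.
    Write x = 27 + 28·t and substitute into x ≡ 0 (mod 11): 28·t ≡ 0 − 27 = -27 (mod 11).
    Reduce coefficients mod 11: 6·t ≡ 6 (mod 11).
    The inverse of 6 mod 11 is 2 (since 6·2 = 12 = 1·11 + 1), so t ≡ 2·6 = 12 ≡ 1 (mod 11).
    Then x = 27 + 28·1 = 55, valid modulo lcm(28, 11) = 308: x ≡ 55 (mod 308).
  Combine with x ≡ 10 (mod 17); new modulus lcm = 5236.
    Write x = 55 + 308·t and substitute into x ≡ 10 (mod 17): 308·t ≡ 10 − 55 = -45 (mod 17).
    Reduce coefficients mod 17: 2·t ≡ 6 (mod 17).
    The inverse of 2 mod 17 is 9 (since 2·9 = 18 = 1·17 + 1), so t ≡ 9·6 = 54 ≡ 3 (mod 17).
    Then x = 55 + 308·3 = 979, valid modulo lcm(308, 17) = 5236: x ≡ 979 (mod 5236).
Verify against each original: 979 mod 4 = 3, 979 mod 7 = 6, 979 mod 11 = 0, 979 mod 17 = 10.

x ≡ 979 (mod 5236).


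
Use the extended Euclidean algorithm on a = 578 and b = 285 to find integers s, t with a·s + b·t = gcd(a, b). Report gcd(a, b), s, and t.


Euclidean algorithm on (578, 285) — divide until remainder is 0:
  578 = 2 · 285 + 8
  285 = 35 · 8 + 5
  8 = 1 · 5 + 3
  5 = 1 · 3 + 2
  3 = 1 · 2 + 1
  2 = 2 · 1 + 0
gcd(578, 285) = 1.
Track Bezout coefficients alongside the remainders: start with r₀ = 578 = a·1 + b·0 (s = 1, t = 0) and r₁ = 285 = a·0 + b·1 (s = 0, t = 1); each new remainder r_{k+1} = r_{k-1} − q_k·r_k inherits s_{k+1} = s_{k-1} − q_k·s_k, t_{k+1} = t_{k-1} − q_k·t_k, so r_k = a·s_k + b·t_k at every step:
  q = 2: r = 8, s = 1 − 2·0 = 1, t = 0 − 2·1 = -2  (check: 578·1 + 285·(-2) = 8)
  q = 35: r = 5, s = 0 − 35·1 = -35, t = 1 − 35·(-2) = 71  (check: 578·(-35) + 285·71 = 5)
  q = 1: r = 3, s = 1 − 1·(-35) = 36, t = -2 − 1·71 = -73  (check: 578·36 + 285·(-73) = 3)
  q = 1: r = 2, s = -35 − 1·36 = -71, t = 71 − 1·(-73) = 144  (check: 578·(-71) + 285·144 = 2)
  q = 1: r = 1, s = 36 − 1·(-71) = 107, t = -73 − 1·144 = -217  (check: 578·107 + 285·(-217) = 1)
The row with r = 1 (the gcd) gives the Bezout coefficients s = 107, t = -217.
Result: 578 · (107) + 285 · (-217) = 1.

gcd(578, 285) = 1; s = 107, t = -217 (check: 578·107 + 285·(-217) = 1).


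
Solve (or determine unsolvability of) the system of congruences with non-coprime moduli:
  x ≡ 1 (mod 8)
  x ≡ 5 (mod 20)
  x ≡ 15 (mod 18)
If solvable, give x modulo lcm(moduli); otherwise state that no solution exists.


Moduli 8, 20, 18 are not pairwise coprime, so CRT works modulo lcm(m_i) when all pairwise compatibility conditions hold.
Pairwise compatibility: gcd(m_i, m_j) must divide a_i - a_j for every pair.
Merge one congruence at a time:
  Start: x ≡ 1 (mod 8).
  Combine with x ≡ 5 (mod 20): gcd(8, 20) = 4; 5 - 1 = 4, which IS divisible by 4, so compatible.
    Write x = 1 + 8·t and substitute into x ≡ 5 (mod 20): 8·t ≡ 5 − 1 = 4 (mod 20).
    Divide the congruence (and modulus) by g = 4: 2·t ≡ 1 (mod 5).
    The inverse of 2 mod 5 is 3 (since 2·3 = 6 = 1·5 + 1), so t ≡ 3·1 = 3 ≡ 3 (mod 5).
    Then x = 1 + 8·3 = 25, valid modulo lcm(8, 20) = 40: x ≡ 25 (mod 40).
  Combine with x ≡ 15 (mod 18): gcd(40, 18) = 2; 15 - 25 = -10, which IS divisible by 2, so compatible.
    Write x = 25 + 40·t and substitute into x ≡ 15 (mod 18): 40·t ≡ 15 − 25 = -10 (mod 18).
    Divide the congruence (and modulus) by g = 2: 20·t ≡ -5 (mod 9).
    Reduce coefficients mod 9: 2·t ≡ 4 (mod 9).
    The inverse of 2 mod 9 is 5 (since 2·5 = 10 = 1·9 + 1), so t ≡ 5·4 = 20 ≡ 2 (mod 9).
    Then x = 25 + 40·2 = 105, valid modulo lcm(40, 18) = 360: x ≡ 105 (mod 360).
Verify: 105 mod 8 = 1, 105 mod 20 = 5, 105 mod 18 = 15.

x ≡ 105 (mod 360).


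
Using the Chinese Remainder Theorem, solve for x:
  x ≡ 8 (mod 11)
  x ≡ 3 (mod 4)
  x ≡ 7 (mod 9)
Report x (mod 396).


Moduli 11, 4, 9 are pairwise coprime; by CRT there is a unique solution modulo M = 11 · 4 · 9 = 396.
Solve pairwise, accumulating the modulus:
  Start with x ≡ 8 (mod 11).
  Combine with x ≡ 3 (mod 4): since gcd(11, 4) = 1, we get a unique residue mod 44.
    Write x = 8 + 11·t and substitute into x ≡ 3 (mod 4): 11·t ≡ 3 − 8 = -5 (mod 4).
    Reduce coefficients mod 4: 3·t ≡ 3 (mod 4).
    The inverse of 3 mod 4 is 3 (since 3·3 = 9 = 2·4 + 1), so t ≡ 3·3 = 9 ≡ 1 (mod 4).
    Then x = 8 + 11·1 = 19, valid modulo lcm(11, 4) = 44: x ≡ 19 (mod 44).
  Combine with x ≡ 7 (mod 9): since gcd(44, 9) = 1, we get a unique residue mod 396.
    Write x = 19 + 44·t and substitute into x ≡ 7 (mod 9): 44·t ≡ 7 − 19 = -12 (mod 9).
    Reduce coefficients mod 9: 8·t ≡ 6 (mod 9).
    The inverse of 8 mod 9 is 8 (since 8·8 = 64 = 7·9 + 1), so t ≡ 8·6 = 48 ≡ 3 (mod 9).
    Then x = 19 + 44·3 = 151, valid modulo lcm(44, 9) = 396: x ≡ 151 (mod 396).
Verify: 151 mod 11 = 8 ✓, 151 mod 4 = 3 ✓, 151 mod 9 = 7 ✓.

x ≡ 151 (mod 396).


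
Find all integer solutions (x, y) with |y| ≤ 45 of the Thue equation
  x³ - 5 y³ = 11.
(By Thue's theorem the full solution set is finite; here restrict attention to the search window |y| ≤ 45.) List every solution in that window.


The equation is x³ - 5y³ = 11. For fixed y, x³ = 5·y³ + 11, so a solution requires the RHS to be a perfect cube.
Strategy: iterate y from -45 to 45, compute RHS = 5·y³ + 11, and check whether it is a (positive or negative) perfect cube.
Check small values of y:
  y = 0: RHS = 11 is not a perfect cube.
  y = 1: RHS = 16 is not a perfect cube.
  y = -1: RHS = 6 is not a perfect cube.
  y = 2: RHS = 51 is not a perfect cube.
  y = -2: RHS = -29 is not a perfect cube.
  y = 3: RHS = 146 is not a perfect cube.
  y = -3: RHS = -124 is not a perfect cube.
Continuing the search up to |y| = 45 finds no solutions either.
No (x, y) in the scanned range satisfies the equation.

No integer solutions with |y| ≤ 45.


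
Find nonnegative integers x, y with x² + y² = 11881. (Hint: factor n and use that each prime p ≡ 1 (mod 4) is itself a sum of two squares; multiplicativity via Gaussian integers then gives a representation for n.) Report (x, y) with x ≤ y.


Step 1: Factor n = 11881 = 109^2.
Step 2: Check the mod-4 condition on each prime factor: 109 ≡ 1 (mod 4), exponent 2.
All primes ≡ 3 (mod 4) appear to even exponent (or don't appear), so by the two-squares theorem n IS expressible as a sum of two squares.
Step 3: Build a representation. Here n = 109 · 109 is a product of primes ≡ 1 (mod 4). Each prime p ≡ 1 (mod 4) is itself a sum of two squares; find a² by testing p − a² for a perfect square:
  109: 109 − 1² = 108, 109 − 2² = 105, 109 − 3² = 100 = 10² ⇒ 109 = 3² + 10².
  Combine using the Brahmagupta–Fibonacci identity (a² + b²)(c² + d²) = (ac − bd)² + (ad + bc)² = (ac + bd)² + (ad − bc)²:
  109 · 109 = 11881: from (3² + 10²)(3² + 10²), take (3·3 − 10·10, 3·10 + 10·3) = (9 − 100, 30 + 30) = (-91, 60); dropping signs (only squares matter) gives (91, 60); check 91² + 60² = 8281 + 3600 = 11881 ✓.
Step 4: Order so x ≤ y and verify: 60² + 91² = 3600 + 8281 = 11881 = n. ✓

n = 11881 = 60² + 91² (one valid representation with x ≤ y).


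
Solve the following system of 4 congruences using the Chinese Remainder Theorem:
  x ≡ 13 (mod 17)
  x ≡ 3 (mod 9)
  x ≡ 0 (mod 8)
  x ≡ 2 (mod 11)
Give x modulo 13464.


Product of moduli M = 17 · 9 · 8 · 11 = 13464.
Merge one congruence at a time:
  Start: x ≡ 13 (mod 17).
  Combine with x ≡ 3 (mod 9); new modulus lcm = 153.
    Write x = 13 + 17·t and substitute into x ≡ 3 (mod 9): 17·t ≡ 3 − 13 = -10 (mod 9).
    Reduce coefficients mod 9: 8·t ≡ 8 (mod 9).
    The inverse of 8 mod 9 is 8 (since 8·8 = 64 = 7·9 + 1), so t ≡ 8·8 = 64 ≡ 1 (mod 9).
    Then x = 13 + 17·1 = 30, valid modulo lcm(17, 9) = 153: x ≡ 30 (mod 153).
  Combine with x ≡ 0 (mod 8); new modulus lcm = 1224.
    Write x = 30 + 153·t and substitute into x ≡ 0 (mod 8): 153·t ≡ 0 − 30 = -30 (mod 8).
    Reduce coefficients mod 8: 1·t ≡ 2 (mod 8).
    So t ≡ 2 (mod 8).
    Then x = 30 + 153·2 = 336, valid modulo lcm(153, 8) = 1224: x ≡ 336 (mod 1224).
  Combine with x ≡ 2 (mod 11); new modulus lcm = 13464.
    Write x = 336 + 1224·t and substitute into x ≡ 2 (mod 11): 1224·t ≡ 2 − 336 = -334 (mod 11).
    Reduce coefficients mod 11: 3·t ≡ 7 (mod 11).
    The inverse of 3 mod 11 is 4 (since 3·4 = 12 = 1·11 + 1), so t ≡ 4·7 = 28 ≡ 6 (mod 11).
    Then x = 336 + 1224·6 = 7680, valid modulo lcm(1224, 11) = 13464: x ≡ 7680 (mod 13464).
Verify against each original: 7680 mod 17 = 13, 7680 mod 9 = 3, 7680 mod 8 = 0, 7680 mod 11 = 2.

x ≡ 7680 (mod 13464).


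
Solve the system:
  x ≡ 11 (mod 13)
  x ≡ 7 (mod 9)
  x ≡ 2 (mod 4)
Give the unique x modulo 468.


Moduli 13, 9, 4 are pairwise coprime; by CRT there is a unique solution modulo M = 13 · 9 · 4 = 468.
Solve pairwise, accumulating the modulus:
  Start with x ≡ 11 (mod 13).
  Combine with x ≡ 7 (mod 9): since gcd(13, 9) = 1, we get a unique residue mod 117.
    Write x = 11 + 13·t and substitute into x ≡ 7 (mod 9): 13·t ≡ 7 − 11 = -4 (mod 9).
    Reduce coefficients mod 9: 4·t ≡ 5 (mod 9).
    The inverse of 4 mod 9 is 7 (since 4·7 = 28 = 3·9 + 1), so t ≡ 7·5 = 35 ≡ 8 (mod 9).
    Then x = 11 + 13·8 = 115, valid modulo lcm(13, 9) = 117: x ≡ 115 (mod 117).
  Combine with x ≡ 2 (mod 4): since gcd(117, 4) = 1, we get a unique residue mod 468.
    Write x = 115 + 117·t and substitute into x ≡ 2 (mod 4): 117·t ≡ 2 − 115 = -113 (mod 4).
    Reduce coefficients mod 4: 1·t ≡ 3 (mod 4).
    So t ≡ 3 (mod 4).
    Then x = 115 + 117·3 = 466, valid modulo lcm(117, 4) = 468: x ≡ 466 (mod 468).
Verify: 466 mod 13 = 11 ✓, 466 mod 9 = 7 ✓, 466 mod 4 = 2 ✓.

x ≡ 466 (mod 468).


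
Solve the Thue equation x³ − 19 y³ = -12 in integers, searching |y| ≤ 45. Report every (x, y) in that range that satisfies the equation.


The equation is x³ - 19y³ = -12. For fixed y, x³ = 19·y³ − 12, so a solution requires the RHS to be a perfect cube.
Strategy: iterate y from -45 to 45, compute RHS = 19·y³ − 12, and check whether it is a (positive or negative) perfect cube.
Check small values of y:
  y = 0: RHS = -12 is not a perfect cube.
  y = 1: RHS = 7 is not a perfect cube.
  y = -1: RHS = -31 is not a perfect cube.
  y = 2: RHS = 140 is not a perfect cube.
  y = -2: RHS = -164 is not a perfect cube.
  y = 3: RHS = 501 is not a perfect cube.
  y = -3: RHS = -525 is not a perfect cube.
Continuing the search up to |y| = 45 finds no solutions either.
No (x, y) in the scanned range satisfies the equation.

No integer solutions with |y| ≤ 45.


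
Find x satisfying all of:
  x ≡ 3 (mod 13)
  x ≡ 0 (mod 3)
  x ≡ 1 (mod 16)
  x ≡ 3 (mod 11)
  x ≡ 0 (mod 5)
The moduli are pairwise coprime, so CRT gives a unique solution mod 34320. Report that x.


Product of moduli M = 13 · 3 · 16 · 11 · 5 = 34320.
Merge one congruence at a time:
  Start: x ≡ 3 (mod 13).
  Combine with x ≡ 0 (mod 3); new modulus lcm = 39.
    Write x = 3 + 13·t and substitute into x ≡ 0 (mod 3): 13·t ≡ 0 − 3 = -3 (mod 3).
    Reduce coefficients mod 3: 1·t ≡ 0 (mod 3).
    So t ≡ 0 (mod 3).
    Then x = 3 + 13·0 = 3, valid modulo lcm(13, 3) = 39: x ≡ 3 (mod 39).
  Combine with x ≡ 1 (mod 16); new modulus lcm = 624.
    Write x = 3 + 39·t and substitute into x ≡ 1 (mod 16): 39·t ≡ 1 − 3 = -2 (mod 16).
    Reduce coefficients mod 16: 7·t ≡ 14 (mod 16).
    The inverse of 7 mod 16 is 7 (since 7·7 = 49 = 3·16 + 1), so t ≡ 7·14 = 98 ≡ 2 (mod 16).
    Then x = 3 + 39·2 = 81, valid modulo lcm(39, 16) = 624: x ≡ 81 (mod 624).
  Combine with x ≡ 3 (mod 11); new modulus lcm = 6864.
    Write x = 81 + 624·t and substitute into x ≡ 3 (mod 11): 624·t ≡ 3 − 81 = -78 (mod 11).
    Reduce coefficients mod 11: 8·t ≡ 10 (mod 11).
    The inverse of 8 mod 11 is 7 (since 8·7 = 56 = 5·11 + 1), so t ≡ 7·10 = 70 ≡ 4 (mod 11).
    Then x = 81 + 624·4 = 2577, valid modulo lcm(624, 11) = 6864: x ≡ 2577 (mod 6864).
  Combine with x ≡ 0 (mod 5); new modulus lcm = 34320.
    Write x = 2577 + 6864·t and substitute into x ≡ 0 (mod 5): 6864·t ≡ 0 − 2577 = -2577 (mod 5).
    Reduce coefficients mod 5: 4·t ≡ 3 (mod 5).
    The inverse of 4 mod 5 is 4 (since 4·4 = 16 = 3·5 + 1), so t ≡ 4·3 = 12 ≡ 2 (mod 5).
    Then x = 2577 + 6864·2 = 16305, valid modulo lcm(6864, 5) = 34320: x ≡ 16305 (mod 34320).
Verify against each original: 16305 mod 13 = 3, 16305 mod 3 = 0, 16305 mod 16 = 1, 16305 mod 11 = 3, 16305 mod 5 = 0.

x ≡ 16305 (mod 34320).


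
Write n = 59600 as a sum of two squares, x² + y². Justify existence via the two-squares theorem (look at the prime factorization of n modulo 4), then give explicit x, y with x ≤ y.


Step 1: Factor n = 59600 = 2^4 · 5^2 · 149.
Step 2: Check the mod-4 condition on each prime factor: 2 = 2 (special); 5 ≡ 1 (mod 4), exponent 2; 149 ≡ 1 (mod 4), exponent 1.
All primes ≡ 3 (mod 4) appear to even exponent (or don't appear), so by the two-squares theorem n IS expressible as a sum of two squares.
Step 3: Build a representation. Group n = k² · m with k = 4 and m = 5 · 5 · 149 = 3725 (a product of primes ≡ 1 (mod 4)); a representation of m scales to one of n via (k·x)² + (k·y)² = k²(x² + y²). Each prime p ≡ 1 (mod 4) is itself a sum of two squares; find a² by testing p − a² for a perfect square:
  5: 5 − 1² = 4 = 2² ⇒ 5 = 1² + 2².
  149: 149 − 1² = 148, 149 − 2² = 145, 149 − 3² = 140, 149 − 4² = 133, 149 − 5² = 124, 149 − 6² = 113, 149 − 7² = 100 = 10² ⇒ 149 = 7² + 10².
  Combine using the Brahmagupta–Fibonacci identity (a² + b²)(c² + d²) = (ac − bd)² + (ad + bc)² = (ac + bd)² + (ad − bc)²:
  5 · 5 = 25: from (1² + 2²)(1² + 2²), take (1·1 − 2·2, 1·2 + 2·1) = (1 − 4, 2 + 2) = (-3, 4); dropping signs (only squares matter) gives (3, 4); check 3² + 4² = 9 + 16 = 25 ✓.
  25 · 149 = 3725: from (3² + 4²)(7² + 10²), take (3·7 − 4·10, 3·10 + 4·7) = (21 − 40, 30 + 28) = (-19, 58); dropping signs (only squares matter) gives (19, 58); check 19² + 58² = 361 + 3364 = 3725 ✓.
  Scale by k = 4: (4·19, 4·58) = (76, 232).
Step 4: Order so x ≤ y and verify: 76² + 232² = 5776 + 53824 = 59600 = n. ✓

n = 59600 = 76² + 232² (one valid representation with x ≤ y).


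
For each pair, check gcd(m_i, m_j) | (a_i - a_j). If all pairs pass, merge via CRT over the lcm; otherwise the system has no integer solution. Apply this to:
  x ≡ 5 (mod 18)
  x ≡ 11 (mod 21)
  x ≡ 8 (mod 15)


Moduli 18, 21, 15 are not pairwise coprime, so CRT works modulo lcm(m_i) when all pairwise compatibility conditions hold.
Pairwise compatibility: gcd(m_i, m_j) must divide a_i - a_j for every pair.
Merge one congruence at a time:
  Start: x ≡ 5 (mod 18).
  Combine with x ≡ 11 (mod 21): gcd(18, 21) = 3; 11 - 5 = 6, which IS divisible by 3, so compatible.
    Write x = 5 + 18·t and substitute into x ≡ 11 (mod 21): 18·t ≡ 11 − 5 = 6 (mod 21).
    Divide the congruence (and modulus) by g = 3: 6·t ≡ 2 (mod 7).
    The inverse of 6 mod 7 is 6 (since 6·6 = 36 = 5·7 + 1), so t ≡ 6·2 = 12 ≡ 5 (mod 7).
    Then x = 5 + 18·5 = 95, valid modulo lcm(18, 21) = 126: x ≡ 95 (mod 126).
  Combine with x ≡ 8 (mod 15): gcd(126, 15) = 3; 8 - 95 = -87, which IS divisible by 3, so compatible.
    Write x = 95 + 126·t and substitute into x ≡ 8 (mod 15): 126·t ≡ 8 − 95 = -87 (mod 15).
    Divide the congruence (and modulus) by g = 3: 42·t ≡ -29 (mod 5).
    Reduce coefficients mod 5: 2·t ≡ 1 (mod 5).
    The inverse of 2 mod 5 is 3 (since 2·3 = 6 = 1·5 + 1), so t ≡ 3·1 = 3 ≡ 3 (mod 5).
    Then x = 95 + 126·3 = 473, valid modulo lcm(126, 15) = 630: x ≡ 473 (mod 630).
Verify: 473 mod 18 = 5, 473 mod 21 = 11, 473 mod 15 = 8.

x ≡ 473 (mod 630).


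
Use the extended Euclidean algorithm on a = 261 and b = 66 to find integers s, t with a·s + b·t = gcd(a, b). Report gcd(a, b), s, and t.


Euclidean algorithm on (261, 66) — divide until remainder is 0:
  261 = 3 · 66 + 63
  66 = 1 · 63 + 3
  63 = 21 · 3 + 0
gcd(261, 66) = 3.
Track Bezout coefficients alongside the remainders: start with r₀ = 261 = a·1 + b·0 (s = 1, t = 0) and r₁ = 66 = a·0 + b·1 (s = 0, t = 1); each new remainder r_{k+1} = r_{k-1} − q_k·r_k inherits s_{k+1} = s_{k-1} − q_k·s_k, t_{k+1} = t_{k-1} − q_k·t_k, so r_k = a·s_k + b·t_k at every step:
  q = 3: r = 63, s = 1 − 3·0 = 1, t = 0 − 3·1 = -3  (check: 261·1 + 66·(-3) = 63)
  q = 1: r = 3, s = 0 − 1·1 = -1, t = 1 − 1·(-3) = 4  (check: 261·(-1) + 66·4 = 3)
The row with r = 3 (the gcd) gives the Bezout coefficients s = -1, t = 4.
Result: 261 · (-1) + 66 · (4) = 3.

gcd(261, 66) = 3; s = -1, t = 4 (check: 261·(-1) + 66·4 = 3).


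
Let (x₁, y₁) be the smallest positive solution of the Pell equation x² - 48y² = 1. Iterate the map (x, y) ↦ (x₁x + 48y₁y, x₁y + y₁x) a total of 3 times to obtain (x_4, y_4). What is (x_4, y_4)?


Step 1: Find the fundamental solution (x₁, y₁) of x² - 48y² = 1.
  Expand √48 as a continued fraction. a₀ = ⌊√48⌋ = 6; iterate m_{k+1} = d_k·a_k − m_k, d_{k+1} = (48 − m_{k+1}²)/d_k, a_{k+1} = ⌊(a₀ + m_{k+1})/d_{k+1}⌋ (starting m₀ = 0, d₀ = 1), with convergents p_k = a_k·p_{k-1} + p_{k-2}, q_k = a_k·q_{k-1} + q_{k-2} (p₋₁ = 1, q₋₁ = 0):
  k = 0: a₀ = 6; p₀/q₀ = 6/1; p₀² − 48·q₀² = 36 − 48 = -12.
  k = 1: m = 6, d = 12, a = ⌊(6 + 6)/12⌋ = 1; p/q = (1·6 + 1)/(1·1 + 0) = 7/1; p² − 48·q² = 49 − 48 = 1.
  The first convergent with p² − 48·q² = 1 gives the fundamental solution (x₁, y₁) = (7, 1).
Step 2: Apply the recurrence (x_{n+1}, y_{n+1}) = (x₁x_n + 48y₁y_n, x₁y_n + y₁x_n) repeatedly.
  From (x_1, y_1) = (7, 1): x_2 = 7·7 + 48·1·1 = 97; y_2 = 7·1 + 1·7 = 14.
  From (x_2, y_2) = (97, 14): x_3 = 7·97 + 48·1·14 = 1351; y_3 = 7·14 + 1·97 = 195.
  From (x_3, y_3) = (1351, 195): x_4 = 7·1351 + 48·1·195 = 18817; y_4 = 7·195 + 1·1351 = 2716.
Step 3: Verify x_4² - 48·y_4² = 354079489 - 354079488 = 1 (should be 1). ✓

(x_1, y_1) = (7, 1); (x_4, y_4) = (18817, 2716).


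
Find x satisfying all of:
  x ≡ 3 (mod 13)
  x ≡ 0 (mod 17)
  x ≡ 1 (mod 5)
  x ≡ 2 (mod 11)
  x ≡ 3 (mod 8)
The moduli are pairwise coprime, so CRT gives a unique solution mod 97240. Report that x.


Product of moduli M = 13 · 17 · 5 · 11 · 8 = 97240.
Merge one congruence at a time:
  Start: x ≡ 3 (mod 13).
  Combine with x ≡ 0 (mod 17); new modulus lcm = 221.
    Write x = 3 + 13·t and substitute into x ≡ 0 (mod 17): 13·t ≡ 0 − 3 = -3 (mod 17).
    Reduce coefficients mod 17: 13·t ≡ 14 (mod 17).
    The inverse of 13 mod 17 is 4 (since 13·4 = 52 = 3·17 + 1), so t ≡ 4·14 = 56 ≡ 5 (mod 17).
    Then x = 3 + 13·5 = 68, valid modulo lcm(13, 17) = 221: x ≡ 68 (mod 221).
  Combine with x ≡ 1 (mod 5); new modulus lcm = 1105.
    Write x = 68 + 221·t and substitute into x ≡ 1 (mod 5): 221·t ≡ 1 − 68 = -67 (mod 5).
    Reduce coefficients mod 5: 1·t ≡ 3 (mod 5).
    So t ≡ 3 (mod 5).
    Then x = 68 + 221·3 = 731, valid modulo lcm(221, 5) = 1105: x ≡ 731 (mod 1105).
  Combine with x ≡ 2 (mod 11); new modulus lcm = 12155.
    Write x = 731 + 1105·t and substitute into x ≡ 2 (mod 11): 1105·t ≡ 2 − 731 = -729 (mod 11).
    Reduce coefficients mod 11: 5·t ≡ 8 (mod 11).
    The inverse of 5 mod 11 is 9 (since 5·9 = 45 = 4·11 + 1), so t ≡ 9·8 = 72 ≡ 6 (mod 11).
    Then x = 731 + 1105·6 = 7361, valid modulo lcm(1105, 11) = 12155: x ≡ 7361 (mod 12155).
  Combine with x ≡ 3 (mod 8); new modulus lcm = 97240.
    Write x = 7361 + 12155·t and substitute into x ≡ 3 (mod 8): 12155·t ≡ 3 − 7361 = -7358 (mod 8).
    Reduce coefficients mod 8: 3·t ≡ 2 (mod 8).
    The inverse of 3 mod 8 is 3 (since 3·3 = 9 = 1·8 + 1), so t ≡ 3·2 = 6 ≡ 6 (mod 8).
    Then x = 7361 + 12155·6 = 80291, valid modulo lcm(12155, 8) = 97240: x ≡ 80291 (mod 97240).
Verify against each original: 80291 mod 13 = 3, 80291 mod 17 = 0, 80291 mod 5 = 1, 80291 mod 11 = 2, 80291 mod 8 = 3.

x ≡ 80291 (mod 97240).


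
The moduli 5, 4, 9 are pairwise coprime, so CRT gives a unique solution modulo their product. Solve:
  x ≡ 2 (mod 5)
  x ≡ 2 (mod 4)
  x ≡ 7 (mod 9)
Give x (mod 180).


Moduli 5, 4, 9 are pairwise coprime; by CRT there is a unique solution modulo M = 5 · 4 · 9 = 180.
Solve pairwise, accumulating the modulus:
  Start with x ≡ 2 (mod 5).
  Combine with x ≡ 2 (mod 4): since gcd(5, 4) = 1, we get a unique residue mod 20.
    Write x = 2 + 5·t and substitute into x ≡ 2 (mod 4): 5·t ≡ 2 − 2 = 0 (mod 4).
    Reduce coefficients mod 4: 1·t ≡ 0 (mod 4).
    So t ≡ 0 (mod 4).
    Then x = 2 + 5·0 = 2, valid modulo lcm(5, 4) = 20: x ≡ 2 (mod 20).
  Combine with x ≡ 7 (mod 9): since gcd(20, 9) = 1, we get a unique residue mod 180.
    Write x = 2 + 20·t and substitute into x ≡ 7 (mod 9): 20·t ≡ 7 − 2 = 5 (mod 9).
    Reduce coefficients mod 9: 2·t ≡ 5 (mod 9).
    The inverse of 2 mod 9 is 5 (since 2·5 = 10 = 1·9 + 1), so t ≡ 5·5 = 25 ≡ 7 (mod 9).
    Then x = 2 + 20·7 = 142, valid modulo lcm(20, 9) = 180: x ≡ 142 (mod 180).
Verify: 142 mod 5 = 2 ✓, 142 mod 4 = 2 ✓, 142 mod 9 = 7 ✓.

x ≡ 142 (mod 180).


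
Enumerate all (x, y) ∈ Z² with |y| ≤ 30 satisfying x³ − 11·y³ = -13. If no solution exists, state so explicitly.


The equation is x³ - 11y³ = -13. For fixed y, x³ = 11·y³ − 13, so a solution requires the RHS to be a perfect cube.
Strategy: iterate y from -30 to 30, compute RHS = 11·y³ − 13, and check whether it is a (positive or negative) perfect cube.
Check small values of y:
  y = 0: RHS = -13 is not a perfect cube.
  y = 1: RHS = -2 is not a perfect cube.
  y = -1: RHS = -24 is not a perfect cube.
  y = 2: RHS = 75 is not a perfect cube.
  y = -2: RHS = -101 is not a perfect cube.
  y = 3: RHS = 284 is not a perfect cube.
  y = -3: RHS = -310 is not a perfect cube.
Continuing the search up to |y| = 30 finds no solutions either.
No (x, y) in the scanned range satisfies the equation.

No integer solutions with |y| ≤ 30.


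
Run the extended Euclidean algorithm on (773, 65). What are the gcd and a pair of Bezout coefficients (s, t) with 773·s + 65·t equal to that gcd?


Euclidean algorithm on (773, 65) — divide until remainder is 0:
  773 = 11 · 65 + 58
  65 = 1 · 58 + 7
  58 = 8 · 7 + 2
  7 = 3 · 2 + 1
  2 = 2 · 1 + 0
gcd(773, 65) = 1.
Track Bezout coefficients alongside the remainders: start with r₀ = 773 = a·1 + b·0 (s = 1, t = 0) and r₁ = 65 = a·0 + b·1 (s = 0, t = 1); each new remainder r_{k+1} = r_{k-1} − q_k·r_k inherits s_{k+1} = s_{k-1} − q_k·s_k, t_{k+1} = t_{k-1} − q_k·t_k, so r_k = a·s_k + b·t_k at every step:
  q = 11: r = 58, s = 1 − 11·0 = 1, t = 0 − 11·1 = -11  (check: 773·1 + 65·(-11) = 58)
  q = 1: r = 7, s = 0 − 1·1 = -1, t = 1 − 1·(-11) = 12  (check: 773·(-1) + 65·12 = 7)
  q = 8: r = 2, s = 1 − 8·(-1) = 9, t = -11 − 8·12 = -107  (check: 773·9 + 65·(-107) = 2)
  q = 3: r = 1, s = -1 − 3·9 = -28, t = 12 − 3·(-107) = 333  (check: 773·(-28) + 65·333 = 1)
The row with r = 1 (the gcd) gives the Bezout coefficients s = -28, t = 333.
Result: 773 · (-28) + 65 · (333) = 1.

gcd(773, 65) = 1; s = -28, t = 333 (check: 773·(-28) + 65·333 = 1).


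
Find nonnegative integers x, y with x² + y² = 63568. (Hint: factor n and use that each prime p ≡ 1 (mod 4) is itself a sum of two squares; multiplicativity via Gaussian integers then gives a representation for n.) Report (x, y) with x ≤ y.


Step 1: Factor n = 63568 = 2^4 · 29 · 137.
Step 2: Check the mod-4 condition on each prime factor: 2 = 2 (special); 29 ≡ 1 (mod 4), exponent 1; 137 ≡ 1 (mod 4), exponent 1.
All primes ≡ 3 (mod 4) appear to even exponent (or don't appear), so by the two-squares theorem n IS expressible as a sum of two squares.
Step 3: Build a representation. Group n = k² · m with k = 4 and m = 29 · 137 = 3973 (a product of primes ≡ 1 (mod 4)); a representation of m scales to one of n via (k·x)² + (k·y)² = k²(x² + y²). Each prime p ≡ 1 (mod 4) is itself a sum of two squares; find a² by testing p − a² for a perfect square:
  29: 29 − 1² = 28, 29 − 2² = 25 = 5² ⇒ 29 = 2² + 5².
  137: 137 − 1² = 136, 137 − 2² = 133, 137 − 3² = 128, 137 − 4² = 121 = 11² ⇒ 137 = 4² + 11².
  Combine using the Brahmagupta–Fibonacci identity (a² + b²)(c² + d²) = (ac − bd)² + (ad + bc)² = (ac + bd)² + (ad − bc)²:
  29 · 137 = 3973: from (2² + 5²)(4² + 11²), take (2·4 − 5·11, 2·11 + 5·4) = (8 − 55, 22 + 20) = (-47, 42); dropping signs (only squares matter) gives (47, 42); check 47² + 42² = 2209 + 1764 = 3973 ✓.
  Scale by k = 4: (4·47, 4·42) = (188, 168).
Step 4: Order so x ≤ y and verify: 168² + 188² = 28224 + 35344 = 63568 = n. ✓

n = 63568 = 168² + 188² (one valid representation with x ≤ y).


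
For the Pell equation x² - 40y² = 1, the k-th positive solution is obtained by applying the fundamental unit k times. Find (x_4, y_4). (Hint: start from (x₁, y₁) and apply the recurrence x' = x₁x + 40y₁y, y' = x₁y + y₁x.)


Step 1: Find the fundamental solution (x₁, y₁) of x² - 40y² = 1.
  Expand √40 as a continued fraction. a₀ = ⌊√40⌋ = 6; iterate m_{k+1} = d_k·a_k − m_k, d_{k+1} = (40 − m_{k+1}²)/d_k, a_{k+1} = ⌊(a₀ + m_{k+1})/d_{k+1}⌋ (starting m₀ = 0, d₀ = 1), with convergents p_k = a_k·p_{k-1} + p_{k-2}, q_k = a_k·q_{k-1} + q_{k-2} (p₋₁ = 1, q₋₁ = 0):
  k = 0: a₀ = 6; p₀/q₀ = 6/1; p₀² − 40·q₀² = 36 − 40 = -4.
  k = 1: m = 6, d = 4, a = ⌊(6 + 6)/4⌋ = 3; p/q = (3·6 + 1)/(3·1 + 0) = 19/3; p² − 40·q² = 361 − 360 = 1.
  The first convergent with p² − 40·q² = 1 gives the fundamental solution (x₁, y₁) = (19, 3).
Step 2: Apply the recurrence (x_{n+1}, y_{n+1}) = (x₁x_n + 40y₁y_n, x₁y_n + y₁x_n) repeatedly.
  From (x_1, y_1) = (19, 3): x_2 = 19·19 + 40·3·3 = 721; y_2 = 19·3 + 3·19 = 114.
  From (x_2, y_2) = (721, 114): x_3 = 19·721 + 40·3·114 = 27379; y_3 = 19·114 + 3·721 = 4329.
  From (x_3, y_3) = (27379, 4329): x_4 = 19·27379 + 40·3·4329 = 1039681; y_4 = 19·4329 + 3·27379 = 164388.
Step 3: Verify x_4² - 40·y_4² = 1080936581761 - 1080936581760 = 1 (should be 1). ✓

(x_1, y_1) = (19, 3); (x_4, y_4) = (1039681, 164388).


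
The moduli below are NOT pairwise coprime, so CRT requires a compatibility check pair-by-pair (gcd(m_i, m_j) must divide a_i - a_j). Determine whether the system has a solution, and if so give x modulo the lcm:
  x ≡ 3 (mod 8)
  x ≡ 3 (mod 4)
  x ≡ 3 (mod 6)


Moduli 8, 4, 6 are not pairwise coprime, so CRT works modulo lcm(m_i) when all pairwise compatibility conditions hold.
Pairwise compatibility: gcd(m_i, m_j) must divide a_i - a_j for every pair.
Merge one congruence at a time:
  Start: x ≡ 3 (mod 8).
  Combine with x ≡ 3 (mod 4): gcd(8, 4) = 4; 3 - 3 = 0, which IS divisible by 4, so compatible.
    Write x = 3 + 8·t and substitute into x ≡ 3 (mod 4): 8·t ≡ 3 − 3 = 0 (mod 4).
    Divide the congruence (and modulus) by g = 4: 2·t ≡ 0 (mod 1).
    Modulo 1 every t works; take t = 0.
    Then x = 3 + 8·0 = 3, valid modulo lcm(8, 4) = 8: x ≡ 3 (mod 8).
  Combine with x ≡ 3 (mod 6): gcd(8, 6) = 2; 3 - 3 = 0, which IS divisible by 2, so compatible.
    Write x = 3 + 8·t and substitute into x ≡ 3 (mod 6): 8·t ≡ 3 − 3 = 0 (mod 6).
    Divide the congruence (and modulus) by g = 2: 4·t ≡ 0 (mod 3).
    Reduce coefficients mod 3: 1·t ≡ 0 (mod 3).
    So t ≡ 0 (mod 3).
    Then x = 3 + 8·0 = 3, valid modulo lcm(8, 6) = 24: x ≡ 3 (mod 24).
Verify: 3 mod 8 = 3, 3 mod 4 = 3, 3 mod 6 = 3.

x ≡ 3 (mod 24).
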